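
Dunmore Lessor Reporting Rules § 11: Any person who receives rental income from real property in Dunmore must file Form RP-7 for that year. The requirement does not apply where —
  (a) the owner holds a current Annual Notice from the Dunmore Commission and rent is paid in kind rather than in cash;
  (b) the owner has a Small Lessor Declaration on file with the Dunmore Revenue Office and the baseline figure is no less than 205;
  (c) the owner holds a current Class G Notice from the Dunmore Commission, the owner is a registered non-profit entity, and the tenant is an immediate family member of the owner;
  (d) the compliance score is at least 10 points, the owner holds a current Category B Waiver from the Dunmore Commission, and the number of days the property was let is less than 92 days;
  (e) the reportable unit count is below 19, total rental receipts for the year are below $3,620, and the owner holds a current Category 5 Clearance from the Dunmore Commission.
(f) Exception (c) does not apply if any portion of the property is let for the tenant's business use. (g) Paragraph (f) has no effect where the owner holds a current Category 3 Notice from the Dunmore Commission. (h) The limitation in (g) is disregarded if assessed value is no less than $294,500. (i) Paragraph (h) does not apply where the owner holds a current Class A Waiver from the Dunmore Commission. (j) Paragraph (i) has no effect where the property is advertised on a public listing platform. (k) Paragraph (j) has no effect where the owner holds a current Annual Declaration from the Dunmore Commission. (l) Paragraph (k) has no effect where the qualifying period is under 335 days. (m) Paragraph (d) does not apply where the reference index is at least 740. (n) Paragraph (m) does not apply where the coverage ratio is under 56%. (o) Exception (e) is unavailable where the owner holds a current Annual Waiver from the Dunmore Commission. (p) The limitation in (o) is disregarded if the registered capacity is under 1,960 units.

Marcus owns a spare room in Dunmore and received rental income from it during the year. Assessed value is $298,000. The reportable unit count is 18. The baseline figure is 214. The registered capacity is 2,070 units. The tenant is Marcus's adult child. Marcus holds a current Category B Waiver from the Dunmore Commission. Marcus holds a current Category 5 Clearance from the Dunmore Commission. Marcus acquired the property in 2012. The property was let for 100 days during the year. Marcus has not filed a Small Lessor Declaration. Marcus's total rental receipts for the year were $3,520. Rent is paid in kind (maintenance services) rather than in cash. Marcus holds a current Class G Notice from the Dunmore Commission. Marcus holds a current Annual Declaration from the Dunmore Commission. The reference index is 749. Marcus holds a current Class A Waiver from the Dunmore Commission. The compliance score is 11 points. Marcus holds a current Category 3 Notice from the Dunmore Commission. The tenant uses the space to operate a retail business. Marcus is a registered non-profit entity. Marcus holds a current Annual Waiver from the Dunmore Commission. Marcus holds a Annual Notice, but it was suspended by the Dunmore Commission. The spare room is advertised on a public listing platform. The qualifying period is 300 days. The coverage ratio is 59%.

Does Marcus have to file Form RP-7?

Yes — Marcus must file Form RP-7.

Exception (a) does not apply: there is no Annual Notice in force.
Exception (b) fails — no Small Lessor Declaration is on file.
Exception (c): a current Class G Notice is held; Marcus is a registered non-profit; the tenant is an immediate family member — every condition holds. However, paragraphs (f)–(l) must be considered: (f) operates against (c): the space is let for business use. (g) is triggered (a current Category 3 Notice is held), but is itself disapplied by (h): (h) operates against (g): assessed value is $298,000, meeting the $294,500 threshold. (i) would limit (h) — a current Class A Waiver is held — but (j) sets (i) aside: (j) is engaged — the property is publicly advertised. (k) operates (a current Annual Declaration is held), but is set aside by (l): (l) is engaged — the qualifying period is 300 days, under the 335 days limit. (c) is therefore removed.
Exception (d) requires that the number of days the property was let is less than 92 days; but the number of days the property was let is 100 days, not less than 92 days, so (d) is unavailable.
All of (e)'s requirements are met (the reportable unit count is 18, below the 19 limit; total rental receipts for the year are $3,520, below the $3,620 limit; a current Category 5 Clearance is held). Turning to paragraphs (o)–(p): (o) operates against (e): a current Annual Waiver is held. (p) is inapplicable (the registered capacity is 2,070 units, not under 1,960 units), so (o) stands. Exception (e) does not apply.
No exception displaces § 11.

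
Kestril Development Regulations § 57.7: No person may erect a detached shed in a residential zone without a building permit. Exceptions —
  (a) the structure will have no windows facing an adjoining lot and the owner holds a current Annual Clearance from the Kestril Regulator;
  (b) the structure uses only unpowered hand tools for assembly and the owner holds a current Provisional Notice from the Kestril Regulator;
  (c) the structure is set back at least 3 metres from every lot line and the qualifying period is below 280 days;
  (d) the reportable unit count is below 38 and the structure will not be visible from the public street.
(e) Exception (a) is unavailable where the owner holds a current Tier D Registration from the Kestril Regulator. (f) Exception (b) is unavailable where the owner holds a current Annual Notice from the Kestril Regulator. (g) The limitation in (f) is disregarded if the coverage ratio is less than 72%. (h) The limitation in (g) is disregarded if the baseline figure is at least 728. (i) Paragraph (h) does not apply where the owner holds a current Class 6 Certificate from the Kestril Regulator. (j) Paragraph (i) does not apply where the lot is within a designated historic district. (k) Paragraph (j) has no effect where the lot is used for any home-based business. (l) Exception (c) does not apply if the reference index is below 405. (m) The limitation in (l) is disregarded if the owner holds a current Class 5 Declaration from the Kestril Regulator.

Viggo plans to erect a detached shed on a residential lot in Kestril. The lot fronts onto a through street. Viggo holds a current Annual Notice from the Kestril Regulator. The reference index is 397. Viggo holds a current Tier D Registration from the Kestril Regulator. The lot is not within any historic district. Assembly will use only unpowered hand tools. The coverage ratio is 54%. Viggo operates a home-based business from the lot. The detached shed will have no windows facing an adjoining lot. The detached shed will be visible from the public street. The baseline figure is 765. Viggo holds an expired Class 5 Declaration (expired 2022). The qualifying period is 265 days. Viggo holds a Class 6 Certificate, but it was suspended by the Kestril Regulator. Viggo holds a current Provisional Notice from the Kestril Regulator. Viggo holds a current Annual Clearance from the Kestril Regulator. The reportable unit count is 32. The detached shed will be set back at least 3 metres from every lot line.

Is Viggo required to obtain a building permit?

All of (a)'s requirements are met (no windows face an adjoining lot; a current Annual Clearance is held). But applying paragraph (e): (e) applies — a current Tier D Registration is held. So (a) is unavailable.
Exception (b)'s conditions are all satisfied: assembly uses only hand tools; a current Provisional Notice is held. But: (f) applies — a current Annual Notice is held. (g) would limit (f) — the coverage ratio is 54%, less than the 72% limit — but (h) sets (g) aside: (h) applies — the baseline figure is 765, meeting the 728 threshold. (i), which would lift (h), is not triggered — there is no Class 6 Certificate in force. Exception (b) does not apply.
Exception (c) is satisfied on its face — the setback is at least 3 m on every side; the qualifying period is 265 days, below the 280 days limit. But applying paragraphs (l)–(m): (l) applies — the reference index is 397, below the 405 limit. (m) is inapplicable (there is no Class 5 Declaration in force), so (l) stands. Exception (c) does not apply.
Exception (d) does not apply: the structure will be visible from the street.
No exception is made out. Viggo falls within the general rule.

Yes — Viggo must obtain a building permit.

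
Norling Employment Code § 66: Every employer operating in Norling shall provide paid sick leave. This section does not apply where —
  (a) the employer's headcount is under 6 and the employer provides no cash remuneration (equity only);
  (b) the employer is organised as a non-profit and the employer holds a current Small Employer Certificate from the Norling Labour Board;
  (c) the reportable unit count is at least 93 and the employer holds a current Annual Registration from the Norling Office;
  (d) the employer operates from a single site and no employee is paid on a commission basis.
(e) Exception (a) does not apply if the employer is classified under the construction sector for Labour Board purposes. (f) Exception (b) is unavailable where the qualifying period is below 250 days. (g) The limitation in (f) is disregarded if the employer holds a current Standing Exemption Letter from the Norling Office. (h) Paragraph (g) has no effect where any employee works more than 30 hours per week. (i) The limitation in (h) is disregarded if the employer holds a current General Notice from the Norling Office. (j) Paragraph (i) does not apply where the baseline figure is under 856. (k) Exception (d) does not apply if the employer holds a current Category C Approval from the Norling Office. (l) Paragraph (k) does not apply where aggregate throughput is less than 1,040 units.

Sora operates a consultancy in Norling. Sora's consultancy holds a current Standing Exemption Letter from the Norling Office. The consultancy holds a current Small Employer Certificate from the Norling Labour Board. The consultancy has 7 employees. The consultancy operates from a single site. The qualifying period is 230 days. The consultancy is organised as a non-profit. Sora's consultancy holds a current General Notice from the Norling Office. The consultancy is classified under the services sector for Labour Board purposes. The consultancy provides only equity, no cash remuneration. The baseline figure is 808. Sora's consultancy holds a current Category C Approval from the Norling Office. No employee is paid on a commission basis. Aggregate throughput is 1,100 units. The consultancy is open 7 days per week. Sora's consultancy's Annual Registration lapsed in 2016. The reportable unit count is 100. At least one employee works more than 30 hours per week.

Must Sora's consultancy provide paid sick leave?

Yes — Sora's consultancy must provide paid sick leave.

Exception (a) fails — the employer's headcount is 7, not under 6.
Exception (b) is satisfied on its face — the employer is a non-profit; a current Small Employer Certificate is held. Turning to paragraphs (f)–(j): (f) operates against (b): the qualifying period is 230 days, below the 250 days limit. (g) would limit (f) — a current Standing Exemption Letter is held — but (h) sets (g) aside: (h) operates against (g): at least one employee exceeds 30 hours/week. (i) would limit (h) — a current General Notice is held — but (j) sets (i) aside: (j) operates against (i): the baseline figure is 808, under the 856 limit. So (b) is unavailable.
Exception (c) requires that the employer holds a current Annual Registration from the Norling Office; but the Annual Registration is not current, so (c) is unavailable.
Exception (d)'s conditions are all satisfied: the employer operates from a single site; no employee is paid on commission. But: (k) operates against (d): a current Category C Approval is held. (l), which would lift (k), is not triggered — aggregate throughput is 1,100 units, not less than 1,040 units. (d) is therefore removed.
Every exception is unavailable, so the rule governs.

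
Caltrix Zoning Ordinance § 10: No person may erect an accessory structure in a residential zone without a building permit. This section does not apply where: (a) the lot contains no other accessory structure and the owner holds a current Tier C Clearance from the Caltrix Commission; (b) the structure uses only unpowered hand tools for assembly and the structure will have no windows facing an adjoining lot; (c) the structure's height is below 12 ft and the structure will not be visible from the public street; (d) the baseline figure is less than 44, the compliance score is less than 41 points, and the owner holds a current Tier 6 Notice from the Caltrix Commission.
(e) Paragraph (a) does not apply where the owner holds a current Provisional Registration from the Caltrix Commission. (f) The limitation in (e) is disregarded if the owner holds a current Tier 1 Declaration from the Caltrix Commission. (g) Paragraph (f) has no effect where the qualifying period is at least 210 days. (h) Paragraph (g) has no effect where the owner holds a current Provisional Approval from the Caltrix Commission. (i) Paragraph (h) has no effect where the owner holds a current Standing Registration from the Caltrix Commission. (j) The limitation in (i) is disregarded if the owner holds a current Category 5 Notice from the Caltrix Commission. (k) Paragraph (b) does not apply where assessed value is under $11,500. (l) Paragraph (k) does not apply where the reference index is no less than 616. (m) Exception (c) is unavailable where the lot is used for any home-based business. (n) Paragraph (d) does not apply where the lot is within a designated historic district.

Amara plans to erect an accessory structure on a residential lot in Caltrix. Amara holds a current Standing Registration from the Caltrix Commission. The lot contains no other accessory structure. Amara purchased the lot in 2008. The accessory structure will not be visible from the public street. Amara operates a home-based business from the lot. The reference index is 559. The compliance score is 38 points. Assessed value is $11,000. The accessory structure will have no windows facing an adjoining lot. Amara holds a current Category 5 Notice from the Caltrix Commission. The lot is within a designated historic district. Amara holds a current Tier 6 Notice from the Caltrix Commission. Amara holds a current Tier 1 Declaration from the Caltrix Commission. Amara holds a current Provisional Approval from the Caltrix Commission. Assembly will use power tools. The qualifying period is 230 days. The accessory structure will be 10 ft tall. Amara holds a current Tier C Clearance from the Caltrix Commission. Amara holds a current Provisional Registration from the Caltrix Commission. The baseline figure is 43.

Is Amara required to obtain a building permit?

No — exception (a) applies; Amara does not need a building permit.

Exception (a) is satisfied on its face — the lot has no other accessory structure; a current Tier C Clearance is held. Under paragraphs (e)–(j): (e) is engaged (a current Provisional Registration is held), but is itself disapplied by (f): (f) applies — a current Tier 1 Declaration is held. (g) would limit (f) — the qualifying period is 230 days, meeting the 210 days threshold — but (h) sets (g) aside: (h) operates against (g): a current Provisional Approval is held. (i) would limit (h) — a current Standing Registration is held — but (j) sets (i) aside: (j) operates — a current Category 5 Notice is held. Exception (a) stands.
Exception (b) requires that the structure uses only unpowered hand tools for assembly; but assembly uses power tools, so (b) is unavailable.
Exception (c)'s conditions are all satisfied: the structure's height is 10 ft, below the 12 ft limit; the structure will not be visible from the street. But: (m) operates against (c): a home-based business operates on the lot. Exception (c) does not apply.
Exception (d) is satisfied on its face — the baseline figure is 43, less than the 44 limit; the compliance score is 38 points, less than the 41 points limit; a current Tier 6 Notice is held. But applying paragraph (n): (n) operates against (d): the lot is in a historic district. Exception (d) does not apply.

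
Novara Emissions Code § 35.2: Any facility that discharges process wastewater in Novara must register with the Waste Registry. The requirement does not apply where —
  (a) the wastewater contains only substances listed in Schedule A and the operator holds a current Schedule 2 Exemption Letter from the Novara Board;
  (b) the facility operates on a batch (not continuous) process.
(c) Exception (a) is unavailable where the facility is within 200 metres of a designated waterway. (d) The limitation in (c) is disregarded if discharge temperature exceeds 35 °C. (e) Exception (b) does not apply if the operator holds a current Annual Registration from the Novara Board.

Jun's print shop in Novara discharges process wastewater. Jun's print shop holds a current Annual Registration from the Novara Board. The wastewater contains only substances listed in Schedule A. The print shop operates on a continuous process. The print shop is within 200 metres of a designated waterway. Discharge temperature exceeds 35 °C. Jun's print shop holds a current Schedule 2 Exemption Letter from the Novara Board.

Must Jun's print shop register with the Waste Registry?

Exception (a) is satisfied on its face — the wastewater is Schedule-A-only; a current Schedule 2 Exemption Letter is held. As to paragraphs (c)–(d): (c) would limit (a) — the print shop is within 200 m of a designated waterway — but (d) sets (c) aside: (d) operates against (c): discharge temperature exceeds 35 °C. Exception (a) stands.
Exception (b) fails — the facility operates on a continuous process.

No — exception (a) applies; Jun's print shop is not required to register with the Waste Registry.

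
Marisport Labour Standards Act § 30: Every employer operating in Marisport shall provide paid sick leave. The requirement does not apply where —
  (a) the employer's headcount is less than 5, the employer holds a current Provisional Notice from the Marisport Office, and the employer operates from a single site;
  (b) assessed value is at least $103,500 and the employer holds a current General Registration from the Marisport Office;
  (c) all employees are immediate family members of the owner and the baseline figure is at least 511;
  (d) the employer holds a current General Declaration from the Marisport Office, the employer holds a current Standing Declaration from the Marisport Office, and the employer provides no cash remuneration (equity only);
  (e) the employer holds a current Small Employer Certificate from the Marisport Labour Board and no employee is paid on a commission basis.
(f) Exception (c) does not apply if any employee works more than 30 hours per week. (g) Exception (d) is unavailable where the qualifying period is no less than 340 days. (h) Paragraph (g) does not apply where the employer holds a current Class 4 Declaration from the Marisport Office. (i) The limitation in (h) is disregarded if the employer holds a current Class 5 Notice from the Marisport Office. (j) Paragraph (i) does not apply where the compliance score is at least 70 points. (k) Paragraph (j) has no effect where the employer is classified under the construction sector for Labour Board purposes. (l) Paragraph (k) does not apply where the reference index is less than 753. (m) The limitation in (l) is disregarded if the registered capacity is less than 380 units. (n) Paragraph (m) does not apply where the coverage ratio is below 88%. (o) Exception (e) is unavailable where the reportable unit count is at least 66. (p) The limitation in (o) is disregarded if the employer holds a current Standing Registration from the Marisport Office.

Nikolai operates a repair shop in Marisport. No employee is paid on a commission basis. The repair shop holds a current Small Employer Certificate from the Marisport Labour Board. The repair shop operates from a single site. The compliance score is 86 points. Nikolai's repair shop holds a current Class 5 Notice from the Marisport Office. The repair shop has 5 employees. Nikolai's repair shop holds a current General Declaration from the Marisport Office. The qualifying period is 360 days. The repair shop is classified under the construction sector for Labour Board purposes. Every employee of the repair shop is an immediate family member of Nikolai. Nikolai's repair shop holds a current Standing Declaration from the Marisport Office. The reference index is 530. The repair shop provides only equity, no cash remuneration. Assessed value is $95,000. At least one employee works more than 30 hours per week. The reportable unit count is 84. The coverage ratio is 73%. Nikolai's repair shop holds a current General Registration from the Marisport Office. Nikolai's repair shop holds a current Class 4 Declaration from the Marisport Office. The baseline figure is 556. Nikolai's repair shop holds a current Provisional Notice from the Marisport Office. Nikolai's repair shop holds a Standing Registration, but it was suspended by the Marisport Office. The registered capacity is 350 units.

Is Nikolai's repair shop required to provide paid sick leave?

Exception (a) requires that the employer's headcount is less than 5; but the employer's headcount is 5, not less than 5, so (a) is unavailable.
Exception (b) does not apply: assessed value is $95,000, short of $103,500.
Exception (c)'s conditions are all satisfied: every employee is an immediate family member; the baseline figure is 556, meeting the 511 threshold. But applying paragraph (f): (f) operates — at least one employee exceeds 30 hours/week. Exception (c) does not apply.
All of (d)'s requirements are met (a current General Declaration is held; a current Standing Declaration is held; remuneration is equity-only). Considering the limiting provisions: (g) is engaged (the qualifying period is 360 days, meeting the 340 days threshold), but is itself disapplied by (h): (h) is engaged — a current Class 4 Declaration is held. (i) would limit (h) — a current Class 5 Notice is held — but (j) sets (i) aside: (j) is triggered — the compliance score is 86 points, meeting the 70 points threshold. (k) would limit (j) — the repair shop is classified under the construction sector — but (l) sets (k) aside: (l) operates — the reference index is 530, less than the 753 limit. (m) operates (the registered capacity is 350 units, less than the 380 units limit), but is displaced by (n): (n) is engaged — the coverage ratio is 73%, below the 88% limit. Exception (d) stands.
Exception (e): a current Small Employer Certificate is held; no employee is paid on commission — every condition holds. But: (o) operates against (e): the reportable unit count is 84, meeting the 66 threshold. (p), which would lift (o), does not operate here — the Standing Registration is not current. Exception (e) does not apply.

No — exception (d) applies; Nikolai's repair shop is not required to provide paid sick leave.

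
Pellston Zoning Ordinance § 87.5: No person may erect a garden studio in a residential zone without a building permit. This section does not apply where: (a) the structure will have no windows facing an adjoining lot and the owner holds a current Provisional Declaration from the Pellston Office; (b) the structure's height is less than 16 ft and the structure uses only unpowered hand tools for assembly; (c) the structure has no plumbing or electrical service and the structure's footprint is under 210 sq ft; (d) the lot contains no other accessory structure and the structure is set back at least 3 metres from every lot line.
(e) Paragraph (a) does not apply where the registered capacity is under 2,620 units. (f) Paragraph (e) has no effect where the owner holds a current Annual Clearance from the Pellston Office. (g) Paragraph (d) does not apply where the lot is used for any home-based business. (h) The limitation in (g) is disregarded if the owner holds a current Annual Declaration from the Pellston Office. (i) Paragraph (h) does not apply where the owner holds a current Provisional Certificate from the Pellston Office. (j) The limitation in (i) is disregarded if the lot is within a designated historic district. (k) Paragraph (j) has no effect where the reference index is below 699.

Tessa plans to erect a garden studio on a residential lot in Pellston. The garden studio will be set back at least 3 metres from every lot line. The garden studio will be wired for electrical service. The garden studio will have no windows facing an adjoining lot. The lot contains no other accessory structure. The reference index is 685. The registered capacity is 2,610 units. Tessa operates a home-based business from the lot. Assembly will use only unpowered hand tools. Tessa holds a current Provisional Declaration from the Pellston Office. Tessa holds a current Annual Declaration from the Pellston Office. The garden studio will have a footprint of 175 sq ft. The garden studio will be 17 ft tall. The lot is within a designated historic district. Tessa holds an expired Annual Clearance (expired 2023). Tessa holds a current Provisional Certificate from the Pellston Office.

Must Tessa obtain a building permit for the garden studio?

Yes — Tessa must obtain a building permit.

All of (a)'s requirements are met (no windows face an adjoining lot; a current Provisional Declaration is held). But: (e) is engaged — the registered capacity is 2,610 units, under the 2,620 units limit. (f), which would lift (e), is not engaged — the Annual Clearance is not current. (a) is therefore removed.
Exception (b) does not apply: the structure's height is 17 ft, not less than 16 ft.
Exception (c) does not apply: electrical service is planned.
Exception (d)'s conditions are all satisfied: the lot has no other accessory structure; the setback is at least 3 m on every side. However, paragraphs (g)–(k) must be considered: (g) is triggered — a home-based business operates on the lot. (h) is triggered (a current Annual Declaration is held), but is set aside by (i): (i) operates — a current Provisional Certificate is held. (j) would limit (i) — the lot is in a historic district — but (k) sets (j) aside: (k) operates against (j): the reference index is 685, below the 699 limit. Exception (d) does not apply.
Every exception is unavailable, so the rule governs.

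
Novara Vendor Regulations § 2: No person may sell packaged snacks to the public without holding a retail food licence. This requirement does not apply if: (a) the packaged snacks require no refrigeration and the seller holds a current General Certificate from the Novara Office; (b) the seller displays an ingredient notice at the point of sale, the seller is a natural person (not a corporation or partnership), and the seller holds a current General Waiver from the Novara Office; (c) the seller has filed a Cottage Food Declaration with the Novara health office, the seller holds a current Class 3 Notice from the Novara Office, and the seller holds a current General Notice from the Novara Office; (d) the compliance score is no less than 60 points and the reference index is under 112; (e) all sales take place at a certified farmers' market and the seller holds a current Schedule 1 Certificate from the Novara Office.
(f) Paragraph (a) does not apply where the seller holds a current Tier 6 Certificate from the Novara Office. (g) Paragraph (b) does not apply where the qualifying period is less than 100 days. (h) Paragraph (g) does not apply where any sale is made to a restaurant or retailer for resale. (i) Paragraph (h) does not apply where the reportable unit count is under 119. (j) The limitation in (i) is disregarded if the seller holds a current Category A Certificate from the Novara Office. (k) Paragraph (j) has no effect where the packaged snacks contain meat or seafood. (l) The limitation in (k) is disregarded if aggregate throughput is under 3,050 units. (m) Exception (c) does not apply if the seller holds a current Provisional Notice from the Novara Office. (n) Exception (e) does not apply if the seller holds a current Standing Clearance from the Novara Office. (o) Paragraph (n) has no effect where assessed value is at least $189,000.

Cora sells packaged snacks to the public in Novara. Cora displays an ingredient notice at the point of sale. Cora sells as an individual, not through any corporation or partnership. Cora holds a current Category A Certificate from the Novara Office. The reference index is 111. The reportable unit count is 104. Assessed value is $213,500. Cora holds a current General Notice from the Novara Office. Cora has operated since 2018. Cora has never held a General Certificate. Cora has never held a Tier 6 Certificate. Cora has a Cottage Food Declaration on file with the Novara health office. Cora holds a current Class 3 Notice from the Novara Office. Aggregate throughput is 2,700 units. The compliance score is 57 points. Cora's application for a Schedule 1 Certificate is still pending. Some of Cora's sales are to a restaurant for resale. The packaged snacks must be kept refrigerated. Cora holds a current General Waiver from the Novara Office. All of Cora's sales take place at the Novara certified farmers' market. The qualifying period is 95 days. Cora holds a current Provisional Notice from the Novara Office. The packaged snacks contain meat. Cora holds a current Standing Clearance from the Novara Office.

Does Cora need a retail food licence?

No — exception (b) applies; Cora is not required to hold a retail food licence.

Exception (a) requires that the packaged snacks require no refrigeration; but the packaged snacks require refrigeration, so (a) is unavailable.
Exception (b): an ingredient notice is displayed; the seller is a natural person; a current General Waiver is held — every condition holds. Considering the limiting provisions: (g) would limit (b) — the qualifying period is 95 days, less than the 100 days limit — but (h) sets (g) aside: (h) applies — some sales are to a restaurant for resale. (i) would limit (h) — the reportable unit count is 104, under the 119 limit — but (j) sets (i) aside: (j) operates against (i): a current Category A Certificate is held. (k) is triggered (the packaged snacks contain meat), but is displaced by (l): (l) is engaged — aggregate throughput is 2,700 units, under the 3,050 units limit. So (b) applies.
All of (c)'s requirements are met (a Cottage Food Declaration is on file; a current Class 3 Notice is held; a current General Notice is held). Turning to paragraph (m): (m) operates — a current Provisional Notice is held. Exception (c) does not apply.
Exception (d) fails — the compliance score is 57 points, short of 60 points.
Exception (e) requires that the seller holds a current Schedule 1 Certificate from the Novara Office; but the Schedule 1 Certificate is not current, so (e) is unavailable.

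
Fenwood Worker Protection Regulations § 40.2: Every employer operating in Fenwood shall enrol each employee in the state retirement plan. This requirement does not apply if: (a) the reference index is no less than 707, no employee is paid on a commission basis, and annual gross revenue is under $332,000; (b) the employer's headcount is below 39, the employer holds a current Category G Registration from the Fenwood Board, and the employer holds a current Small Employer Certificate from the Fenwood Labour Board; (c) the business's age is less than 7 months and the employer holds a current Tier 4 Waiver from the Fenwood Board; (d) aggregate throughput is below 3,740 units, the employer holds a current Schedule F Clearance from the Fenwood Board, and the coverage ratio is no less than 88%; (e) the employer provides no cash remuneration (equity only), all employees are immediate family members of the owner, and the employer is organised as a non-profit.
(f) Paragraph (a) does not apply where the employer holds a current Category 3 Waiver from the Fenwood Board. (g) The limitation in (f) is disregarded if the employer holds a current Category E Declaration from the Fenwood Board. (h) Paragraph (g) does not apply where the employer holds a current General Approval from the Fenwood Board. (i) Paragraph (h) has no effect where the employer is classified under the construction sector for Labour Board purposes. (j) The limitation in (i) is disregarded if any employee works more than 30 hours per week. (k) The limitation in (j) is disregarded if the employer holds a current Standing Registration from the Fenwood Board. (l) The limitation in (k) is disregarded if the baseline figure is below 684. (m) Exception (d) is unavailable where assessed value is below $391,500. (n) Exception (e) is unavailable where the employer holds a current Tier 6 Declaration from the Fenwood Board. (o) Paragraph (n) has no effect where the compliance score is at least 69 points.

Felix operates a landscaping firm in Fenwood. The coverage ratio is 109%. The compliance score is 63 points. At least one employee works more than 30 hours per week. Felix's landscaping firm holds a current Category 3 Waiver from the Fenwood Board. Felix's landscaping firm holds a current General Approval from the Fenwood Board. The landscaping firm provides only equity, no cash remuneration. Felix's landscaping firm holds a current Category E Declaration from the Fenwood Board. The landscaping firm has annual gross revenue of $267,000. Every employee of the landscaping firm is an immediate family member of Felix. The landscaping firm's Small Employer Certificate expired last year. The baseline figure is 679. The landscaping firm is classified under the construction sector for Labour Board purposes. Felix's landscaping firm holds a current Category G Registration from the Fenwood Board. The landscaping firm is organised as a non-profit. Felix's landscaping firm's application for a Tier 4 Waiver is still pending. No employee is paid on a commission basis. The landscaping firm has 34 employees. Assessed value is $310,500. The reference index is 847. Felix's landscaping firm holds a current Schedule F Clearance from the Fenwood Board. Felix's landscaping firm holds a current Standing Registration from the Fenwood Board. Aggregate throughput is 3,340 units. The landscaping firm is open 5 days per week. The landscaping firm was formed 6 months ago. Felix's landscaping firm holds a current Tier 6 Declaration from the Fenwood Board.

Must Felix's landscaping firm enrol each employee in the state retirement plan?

Yes — Felix's landscaping firm must enrol each employee in the state retirement plan.

Exception (a) is satisfied on its face — the reference index is 847, meeting the 707 threshold; no employee is paid on commission; annual gross revenue is $267,000, under the $332,000 limit. But: (f) operates against (a): a current Category 3 Waiver is held. (g) is engaged (a current Category E Declaration is held), but is itself disapplied by (h): (h) operates against (g): a current General Approval is held. (i) would limit (h) — the landscaping firm is classified under the construction sector — but (j) sets (i) aside: (j) operates against (i): at least one employee exceeds 30 hours/week. (k) is triggered (a current Standing Registration is held), but is set aside by (l): (l) applies — the baseline figure is 679, below the 684 limit. So (a) is unavailable.
Exception (b) requires that the employer holds a current Small Employer Certificate from the Fenwood Labour Board; but the Small Employer Certificate has expired, so (b) is unavailable.
Exception (c) does not apply: the Tier 4 Waiver is not current.
All of (d)'s requirements are met (aggregate throughput is 3,340 units, below the 3,740 units limit; a current Schedule F Clearance is held; the coverage ratio is 109%, meeting the 88% threshold). However, paragraph (m) must be considered: (m) operates against (d): assessed value is $310,500, below the $391,500 limit. Exception (d) does not apply.
All of (e)'s requirements are met (remuneration is equity-only; every employee is an immediate family member; the employer is a non-profit). But applying paragraphs (n)–(o): (n) applies — a current Tier 6 Declaration is held. (o) is not engaged (the compliance score is 63 points, short of 69 points), so (n) stands. Exception (e) does not apply.
Every exception is unavailable, so the rule governs.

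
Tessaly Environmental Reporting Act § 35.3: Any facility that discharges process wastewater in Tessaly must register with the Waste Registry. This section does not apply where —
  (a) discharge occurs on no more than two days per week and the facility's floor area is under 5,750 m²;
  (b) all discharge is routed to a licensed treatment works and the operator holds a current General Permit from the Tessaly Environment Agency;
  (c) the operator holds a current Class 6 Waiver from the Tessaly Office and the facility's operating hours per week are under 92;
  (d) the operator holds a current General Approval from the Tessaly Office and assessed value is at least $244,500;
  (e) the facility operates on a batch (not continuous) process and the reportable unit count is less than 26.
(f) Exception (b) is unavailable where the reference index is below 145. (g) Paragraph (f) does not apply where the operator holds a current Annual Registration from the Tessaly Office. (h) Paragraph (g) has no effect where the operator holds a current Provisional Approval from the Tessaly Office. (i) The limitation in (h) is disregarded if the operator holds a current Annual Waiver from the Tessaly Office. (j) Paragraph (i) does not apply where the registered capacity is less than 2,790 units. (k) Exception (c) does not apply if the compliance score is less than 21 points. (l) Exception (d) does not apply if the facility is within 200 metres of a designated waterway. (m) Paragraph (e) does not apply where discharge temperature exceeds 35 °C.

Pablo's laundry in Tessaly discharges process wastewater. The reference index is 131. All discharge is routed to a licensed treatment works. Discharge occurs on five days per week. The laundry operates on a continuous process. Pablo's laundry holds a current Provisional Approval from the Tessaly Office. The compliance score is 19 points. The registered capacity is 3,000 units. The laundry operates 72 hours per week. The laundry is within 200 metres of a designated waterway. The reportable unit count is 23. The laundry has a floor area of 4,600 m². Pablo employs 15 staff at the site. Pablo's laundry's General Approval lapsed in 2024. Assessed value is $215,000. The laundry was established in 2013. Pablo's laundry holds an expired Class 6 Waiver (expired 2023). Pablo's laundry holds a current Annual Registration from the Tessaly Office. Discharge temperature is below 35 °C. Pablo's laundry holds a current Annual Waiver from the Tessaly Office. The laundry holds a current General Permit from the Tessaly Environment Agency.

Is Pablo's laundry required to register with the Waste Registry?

No — exception (b) applies; Pablo's laundry is not required to register with the Waste Registry.

Exception (a) fails — discharge occurs on five days per week.
Exception (b)'s conditions are all satisfied: discharge is routed to a licensed treatment works; a current General Permit is held. Considering the limiting provisions: (f) is triggered (the reference index is 131, below the 145 limit), but is itself disapplied by (g): (g) operates against (f): a current Annual Registration is held. (h) applies (a current Provisional Approval is held), but is displaced by (i): (i) applies — a current Annual Waiver is held. (j) does not operate here (the registered capacity is 3,000 units, not less than 2,790 units), so (i) stands. So (b) applies.
Exception (c) does not apply: there is no Class 6 Waiver in force.
Exception (d) does not apply: there is no General Approval in force.
Exception (e) requires that the facility operates on a batch (not continuous) process; but the facility operates on a continuous process, so (e) is unavailable.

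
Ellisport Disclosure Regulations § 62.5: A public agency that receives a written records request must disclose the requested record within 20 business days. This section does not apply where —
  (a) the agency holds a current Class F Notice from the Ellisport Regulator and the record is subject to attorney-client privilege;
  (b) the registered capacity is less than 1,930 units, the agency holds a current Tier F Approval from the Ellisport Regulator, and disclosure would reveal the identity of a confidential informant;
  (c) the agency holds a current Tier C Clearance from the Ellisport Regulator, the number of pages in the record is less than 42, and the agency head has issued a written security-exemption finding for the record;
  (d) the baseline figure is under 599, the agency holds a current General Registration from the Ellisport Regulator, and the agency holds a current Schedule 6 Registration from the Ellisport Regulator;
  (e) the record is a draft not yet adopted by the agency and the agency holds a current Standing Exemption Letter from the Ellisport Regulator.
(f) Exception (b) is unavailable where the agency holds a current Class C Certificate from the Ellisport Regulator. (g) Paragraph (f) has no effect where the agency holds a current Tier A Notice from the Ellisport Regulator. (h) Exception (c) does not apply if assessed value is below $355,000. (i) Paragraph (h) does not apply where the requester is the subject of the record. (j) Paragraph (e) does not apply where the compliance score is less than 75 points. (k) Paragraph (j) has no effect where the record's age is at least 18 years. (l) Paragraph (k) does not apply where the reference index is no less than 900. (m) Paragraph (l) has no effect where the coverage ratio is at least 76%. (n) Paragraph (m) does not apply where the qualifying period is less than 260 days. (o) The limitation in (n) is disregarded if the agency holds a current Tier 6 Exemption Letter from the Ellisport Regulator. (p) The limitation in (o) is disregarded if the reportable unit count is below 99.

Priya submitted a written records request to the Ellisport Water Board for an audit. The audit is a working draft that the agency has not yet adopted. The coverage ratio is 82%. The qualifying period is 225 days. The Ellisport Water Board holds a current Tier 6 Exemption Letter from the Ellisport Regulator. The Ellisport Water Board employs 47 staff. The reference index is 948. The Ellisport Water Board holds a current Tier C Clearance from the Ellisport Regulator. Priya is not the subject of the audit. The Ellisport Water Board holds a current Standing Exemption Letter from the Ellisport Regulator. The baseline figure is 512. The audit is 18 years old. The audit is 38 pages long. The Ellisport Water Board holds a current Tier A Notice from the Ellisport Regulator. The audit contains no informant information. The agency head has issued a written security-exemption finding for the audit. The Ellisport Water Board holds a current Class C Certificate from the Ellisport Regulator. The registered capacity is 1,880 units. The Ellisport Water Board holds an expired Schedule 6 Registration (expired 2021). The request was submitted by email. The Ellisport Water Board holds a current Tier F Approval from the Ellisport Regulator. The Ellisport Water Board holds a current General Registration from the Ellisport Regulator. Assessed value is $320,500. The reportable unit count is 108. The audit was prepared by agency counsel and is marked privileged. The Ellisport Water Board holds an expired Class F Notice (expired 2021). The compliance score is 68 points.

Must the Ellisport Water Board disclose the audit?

No — exception (e) applies; the Ellisport Water Board is not required to disclose the audit.

Exception (a) does not apply: there is no Class F Notice in force.
Exception (b) requires that disclosure would reveal the identity of a confidential informant; but the audit contains no informant information, so (b) is unavailable.
All of (c)'s requirements are met (a current Tier C Clearance is held; the number of pages in the record is 38, less than the 42 limit; a written security-exemption finding has been issued). However, paragraphs (h)–(i) must be considered: (h) operates against (c): assessed value is $320,500, below the $355,000 limit. (i) is inapplicable (Priya is not the subject of the audit), so (h) stands. (c) is therefore removed.
Exception (d) fails — no current Schedule 6 Registration is held.
All of (e)'s requirements are met (the audit is an unadopted draft; a current Standing Exemption Letter is held). As to paragraphs (j)–(p): (j) would limit (e) — the compliance score is 68 points, less than the 75 points limit — but (k) sets (j) aside: (k) operates against (j): the record's age is 18 years, meeting the 18 years threshold. (l) would limit (k) — the reference index is 948, meeting the 900 threshold — but (m) sets (l) aside: (m) operates against (l): the coverage ratio is 82%, meeting the 76% threshold. (n) would limit (m) — the qualifying period is 225 days, less than the 260 days limit — but (o) sets (n) aside: (o) applies — a current Tier 6 Exemption Letter is held. (p) is not engaged (the reportable unit count is 108, not below 99), so (o) stands. So (e) applies.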